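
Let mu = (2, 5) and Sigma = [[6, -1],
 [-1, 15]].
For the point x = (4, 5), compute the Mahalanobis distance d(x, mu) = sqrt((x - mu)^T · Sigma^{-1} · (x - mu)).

Step 1 — centre the observation: (x - mu) = (2, 0).

Step 2 — invert Sigma. det(Sigma) = 6·15 - (-1)² = 89.
  Sigma^{-1} = (1/det) · [[d, -b], [-b, a]] = [[0.1685, 0.0112],
 [0.0112, 0.0674]].

Step 3 — form the quadratic (x - mu)^T · Sigma^{-1} · (x - mu):
  Sigma^{-1} · (x - mu) = (0.3371, 0.0225).
  (x - mu)^T · [Sigma^{-1} · (x - mu)] = (2)·(0.3371) + (0)·(0.0225) = 0.6742.

Step 4 — take square root: d = √(0.6742) ≈ 0.8211.

d(x, mu) = √(0.6742) ≈ 0.8211


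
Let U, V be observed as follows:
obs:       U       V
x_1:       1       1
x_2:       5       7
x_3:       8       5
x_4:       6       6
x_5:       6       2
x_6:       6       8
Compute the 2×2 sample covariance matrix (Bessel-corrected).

Step 1 — column means:
  mean(U) = (1 + 5 + 8 + 6 + 6 + 6) / 6 = 32/6 = 5.3333
  mean(V) = (1 + 7 + 5 + 6 + 2 + 8) / 6 = 29/6 = 4.8333

Step 2 — sample covariance S[i,j] = (1/(n-1)) · Σ_k (x_{k,i} - mean_i) · (x_{k,j} - mean_j), with n-1 = 5.
  S[U,U] = ((-4.3333)·(-4.3333) + (-0.3333)·(-0.3333) + (2.6667)·(2.6667) + (0.6667)·(0.6667) + (0.6667)·(0.6667) + (0.6667)·(0.6667)) / 5 = 27.3333/5 = 5.4667
  S[U,V] = ((-4.3333)·(-3.8333) + (-0.3333)·(2.1667) + (2.6667)·(0.1667) + (0.6667)·(1.1667) + (0.6667)·(-2.8333) + (0.6667)·(3.1667)) / 5 = 17.3333/5 = 3.4667
  S[V,V] = ((-3.8333)·(-3.8333) + (2.1667)·(2.1667) + (0.1667)·(0.1667) + (1.1667)·(1.1667) + (-2.8333)·(-2.8333) + (3.1667)·(3.1667)) / 5 = 38.8333/5 = 7.7667

S is symmetric (S[j,i] = S[i,j]). Assembling:

S = [[5.4667, 3.4667],
 [3.4667, 7.7667]]


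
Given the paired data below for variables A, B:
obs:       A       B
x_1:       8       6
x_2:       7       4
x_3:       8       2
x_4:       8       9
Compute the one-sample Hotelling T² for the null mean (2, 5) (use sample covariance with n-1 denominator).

Step 1 — sample mean vector:
  mean(A) = (8 + 7 + 8 + 8) / 4 = 31/4 = 7.75
  mean(B) = (6 + 4 + 2 + 9) / 4 = 21/4 = 5.25
  x̄ = (7.75, 5.25),  deviation x̄ - mu_0 = (7.75, 5.25) - (2, 5) = (5.75, 0.25).

Step 2 — sample covariance matrix, S[i,j] = (1/(n-1)) · Σ_k (x_{k,i} - mean_i) · (x_{k,j} - mean_j), divisor n-1 = 3:
  S[A,A] = ((0.25)·(0.25) + (-0.75)·(-0.75) + (0.25)·(0.25) + (0.25)·(0.25)) / 3 = 0.75/3 = 0.25
  S[A,B] = ((0.25)·(0.75) + (-0.75)·(-1.25) + (0.25)·(-3.25) + (0.25)·(3.75)) / 3 = 1.25/3 = 0.4167
  S[B,B] = ((0.75)·(0.75) + (-1.25)·(-1.25) + (-3.25)·(-3.25) + (3.75)·(3.75)) / 3 = 26.75/3 = 8.9167
  S = [[0.25, 0.4167],
 [0.4167, 8.9167]].

Step 3 — invert S. det(S) = 0.25·8.9167 - (0.4167)² = 2.0556.
  S^{-1} = (1/det) · [[d, -b], [-b, a]] = [[4.3378, -0.2027],
 [-0.2027, 0.1216]].

Step 4 — quadratic form (x̄ - mu_0)^T · S^{-1} · (x̄ - mu_0):
  S^{-1} · (x̄ - mu_0) = (24.8919, -1.1351),
  (x̄ - mu_0)^T · [...] = (5.75)·(24.8919) + (0.25)·(-1.1351) = 142.8446.

Step 5 — scale by n: T² = 4 · 142.8446 = 571.3784.

T² ≈ 571.3784


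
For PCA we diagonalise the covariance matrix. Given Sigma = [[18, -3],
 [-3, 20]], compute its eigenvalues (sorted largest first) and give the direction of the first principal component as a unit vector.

Step 1 — characteristic polynomial of 2×2 Sigma:
  det(Sigma - λI) = λ² - trace · λ + det = 0.
  trace = 18 + 20 = 38, det = 18·20 - (-3)² = 351.
Step 2 — discriminant:
  Δ = trace² - 4·det = 1444 - 1404 = 40.
Step 3 — eigenvalues:
  λ = (trace ± √Δ)/2 = (38 ± 6.3246)/2,
  λ_1 = 22.1623,  λ_2 = 15.8377.

Step 4 — unit eigenvector for λ_1: solve (Sigma - λ_1 I)v = 0. First row:
  (18 - 22.1623)·v_x + (-3)·v_y = 0, i.e. (-4.1623)·v_x + (-3)·v_y = 0,
  so v ∝ (b, λ_1 - a) = (-3, 4.1623); multiply by -1 so the first entry is positive: u = (3, -4.1623).
  ||u|| = √((3)² + (-4.1623)²) = √(26.3246) ≈ 5.1307,
  v_1 = u/||u|| ≈ (0.5847, -0.8112) (||v_1|| = 1).

λ_1 = 22.1623,  λ_2 = 15.8377;  v_1 ≈ (0.5847, -0.8112)


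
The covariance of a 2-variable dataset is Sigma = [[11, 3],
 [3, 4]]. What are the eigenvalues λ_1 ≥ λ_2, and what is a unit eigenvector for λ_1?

Step 1 — characteristic polynomial of 2×2 Sigma:
  det(Sigma - λI) = λ² - trace · λ + det = 0.
  trace = 11 + 4 = 15, det = 11·4 - (3)² = 35.
Step 2 — discriminant:
  Δ = trace² - 4·det = 225 - 140 = 85.
Step 3 — eigenvalues:
  λ = (trace ± √Δ)/2 = (15 ± 9.2195)/2,
  λ_1 = 12.1098,  λ_2 = 2.8902.

Step 4 — unit eigenvector for λ_1: solve (Sigma - λ_1 I)v = 0. First row:
  (11 - 12.1098)·v_x + (3)·v_y = 0, i.e. (-1.1098)·v_x + (3)·v_y = 0,
  so v ∝ (b, λ_1 - a) = (3, 1.1098) = u.
  ||u|| = √((3)² + (1.1098)²) = √(10.2316) ≈ 3.1987,
  v_1 = u/||u|| ≈ (0.9379, 0.3469) (||v_1|| = 1).

λ_1 = 12.1098,  λ_2 = 2.8902;  v_1 ≈ (0.9379, 0.3469)


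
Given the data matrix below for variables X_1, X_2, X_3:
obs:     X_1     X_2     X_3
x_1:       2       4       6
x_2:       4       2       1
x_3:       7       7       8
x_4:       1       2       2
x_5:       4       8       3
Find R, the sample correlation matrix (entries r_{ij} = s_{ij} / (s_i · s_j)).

Step 1 — column means:
  mean(X_1) = (2 + 4 + 7 + 1 + 4) / 5 = 18/5 = 3.6
  mean(X_2) = (4 + 2 + 7 + 2 + 8) / 5 = 23/5 = 4.6
  mean(X_3) = (6 + 1 + 8 + 2 + 3) / 5 = 20/5 = 4

Step 2 — sample variances and covariances s[i,j] = (1/(n-1)) · Σ_k (x_{k,i} - mean_i) · (x_{k,j} - mean_j), with n-1 = 4:
  s[X_1,X_1] = ((-1.6)·(-1.6) + (0.4)·(0.4) + (3.4)·(3.4) + (-2.6)·(-2.6) + (0.4)·(0.4)) / 4 = 21.2/4 = 5.3
  s[X_1,X_2] = ((-1.6)·(-0.6) + (0.4)·(-2.6) + (3.4)·(2.4) + (-2.6)·(-2.6) + (0.4)·(3.4)) / 4 = 16.2/4 = 4.05
  s[X_1,X_3] = ((-1.6)·(2) + (0.4)·(-3) + (3.4)·(4) + (-2.6)·(-2) + (0.4)·(-1)) / 4 = 14/4 = 3.5
  s[X_2,X_2] = ((-0.6)·(-0.6) + (-2.6)·(-2.6) + (2.4)·(2.4) + (-2.6)·(-2.6) + (3.4)·(3.4)) / 4 = 31.2/4 = 7.8
  s[X_2,X_3] = ((-0.6)·(2) + (-2.6)·(-3) + (2.4)·(4) + (-2.6)·(-2) + (3.4)·(-1)) / 4 = 18/4 = 4.5
  s[X_3,X_3] = ((2)·(2) + (-3)·(-3) + (4)·(4) + (-2)·(-2) + (-1)·(-1)) / 4 = 34/4 = 8.5
  Sample standard deviations s_i = √(s[i,i]):
  s(X_1) = √(5.3) = 2.3022
  s(X_2) = √(7.8) = 2.7928
  s(X_3) = √(8.5) = 2.9155

Step 3 — r_{ij} = s_{ij} / (s_i · s_j):
  r[X_1,X_1] = 1 (diagonal).
  r[X_1,X_2] = 4.05 / (2.3022 · 2.7928) = 4.05 / 6.4296 = 0.6299
  r[X_1,X_3] = 3.5 / (2.3022 · 2.9155) = 3.5 / 6.7119 = 0.5215
  r[X_2,X_2] = 1 (diagonal).
  r[X_2,X_3] = 4.5 / (2.7928 · 2.9155) = 4.5 / 8.1425 = 0.5527
  r[X_3,X_3] = 1 (diagonal).

R is symmetric with unit diagonal. Assembling:

R = [[1, 0.6299, 0.5215],
 [0.6299, 1, 0.5527],
 [0.5215, 0.5527, 1]]


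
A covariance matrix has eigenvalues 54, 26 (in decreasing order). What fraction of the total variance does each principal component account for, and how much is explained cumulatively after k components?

Step 1 — total variance = trace(Sigma) = Σ λ_i = 54 + 26 = 80.

Step 2 — fraction explained by component i = λ_i / Σ λ:
  PC1: 54/80 = 0.675
  PC2: 26/80 = 0.325

Step 3 — cumulative fraction after k components = (λ_1 + ... + λ_k) / Σ λ:
  k = 1: 54/80 = 0.675
  k = 2: (54 + 26)/80 = 80/80 = 1

Summary (fraction, with percent):

explained: PC1 0.675 (67.5%), PC2 0.325 (32.5%);  cumulative: 0.675, 1


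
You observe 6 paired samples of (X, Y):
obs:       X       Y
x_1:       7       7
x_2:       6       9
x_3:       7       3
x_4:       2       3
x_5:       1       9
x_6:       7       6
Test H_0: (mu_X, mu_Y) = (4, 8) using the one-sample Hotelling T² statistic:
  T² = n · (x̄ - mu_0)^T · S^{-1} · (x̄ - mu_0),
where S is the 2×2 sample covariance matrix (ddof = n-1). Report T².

Step 1 — sample mean vector:
  mean(X) = (7 + 6 + 7 + 2 + 1 + 7) / 6 = 30/6 = 5
  mean(Y) = (7 + 9 + 3 + 3 + 9 + 6) / 6 = 37/6 = 6.1667
  x̄ = (5, 6.1667),  deviation x̄ - mu_0 = (5, 6.1667) - (4, 8) = (1, -1.8333).

Step 2 — sample covariance matrix, S[i,j] = (1/(n-1)) · Σ_k (x_{k,i} - mean_i) · (x_{k,j} - mean_j), divisor n-1 = 5:
  S[X,X] = ((2)·(2) + (1)·(1) + (2)·(2) + (-3)·(-3) + (-4)·(-4) + (2)·(2)) / 5 = 38/5 = 7.6
  S[X,Y] = ((2)·(0.8333) + (1)·(2.8333) + (2)·(-3.1667) + (-3)·(-3.1667) + (-4)·(2.8333) + (2)·(-0.1667)) / 5 = -4/5 = -0.8
  S[Y,Y] = ((0.8333)·(0.8333) + (2.8333)·(2.8333) + (-3.1667)·(-3.1667) + (-3.1667)·(-3.1667) + (2.8333)·(2.8333) + (-0.1667)·(-0.1667)) / 5 = 36.8333/5 = 7.3667
  S = [[7.6, -0.8],
 [-0.8, 7.3667]].

Step 3 — invert S. det(S) = 7.6·7.3667 - (-0.8)² = 55.3467.
  S^{-1} = (1/det) · [[d, -b], [-b, a]] = [[0.1331, 0.0145],
 [0.0145, 0.1373]].

Step 4 — quadratic form (x̄ - mu_0)^T · S^{-1} · (x̄ - mu_0):
  S^{-1} · (x̄ - mu_0) = (0.1066, -0.2373),
  (x̄ - mu_0)^T · [...] = (1)·(0.1066) + (-1.8333)·(-0.2373) = 0.5416.

Step 5 — scale by n: T² = 6 · 0.5416 = 3.2498.

T² ≈ 3.2498


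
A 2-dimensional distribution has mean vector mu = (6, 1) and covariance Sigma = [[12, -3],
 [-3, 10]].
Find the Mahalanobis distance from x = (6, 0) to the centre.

Step 1 — centre the observation: (x - mu) = (0, -1).

Step 2 — invert Sigma. det(Sigma) = 12·10 - (-3)² = 111.
  Sigma^{-1} = (1/det) · [[d, -b], [-b, a]] = [[0.0901, 0.027],
 [0.027, 0.1081]].

Step 3 — form the quadratic (x - mu)^T · Sigma^{-1} · (x - mu):
  Sigma^{-1} · (x - mu) = (-0.027, -0.1081).
  (x - mu)^T · [Sigma^{-1} · (x - mu)] = (0)·(-0.027) + (-1)·(-0.1081) = 0.1081.

Step 4 — take square root: d = √(0.1081) ≈ 0.3288.

d(x, mu) = √(0.1081) ≈ 0.3288


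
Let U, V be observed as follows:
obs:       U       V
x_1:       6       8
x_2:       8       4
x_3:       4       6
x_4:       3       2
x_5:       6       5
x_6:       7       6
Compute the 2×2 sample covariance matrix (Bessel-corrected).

Step 1 — column means:
  mean(U) = (6 + 8 + 4 + 3 + 6 + 7) / 6 = 34/6 = 5.6667
  mean(V) = (8 + 4 + 6 + 2 + 5 + 6) / 6 = 31/6 = 5.1667

Step 2 — sample covariance S[i,j] = (1/(n-1)) · Σ_k (x_{k,i} - mean_i) · (x_{k,j} - mean_j), with n-1 = 5.
  S[U,U] = ((0.3333)·(0.3333) + (2.3333)·(2.3333) + (-1.6667)·(-1.6667) + (-2.6667)·(-2.6667) + (0.3333)·(0.3333) + (1.3333)·(1.3333)) / 5 = 17.3333/5 = 3.4667
  S[U,V] = ((0.3333)·(2.8333) + (2.3333)·(-1.1667) + (-1.6667)·(0.8333) + (-2.6667)·(-3.1667) + (0.3333)·(-0.1667) + (1.3333)·(0.8333)) / 5 = 6.3333/5 = 1.2667
  S[V,V] = ((2.8333)·(2.8333) + (-1.1667)·(-1.1667) + (0.8333)·(0.8333) + (-3.1667)·(-3.1667) + (-0.1667)·(-0.1667) + (0.8333)·(0.8333)) / 5 = 20.8333/5 = 4.1667

S is symmetric (S[j,i] = S[i,j]). Assembling:

S = [[3.4667, 1.2667],
 [1.2667, 4.1667]]


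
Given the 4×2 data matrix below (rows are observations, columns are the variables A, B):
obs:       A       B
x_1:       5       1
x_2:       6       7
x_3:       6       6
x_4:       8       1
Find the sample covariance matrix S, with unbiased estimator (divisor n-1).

Step 1 — column means:
  mean(A) = (5 + 6 + 6 + 8) / 4 = 25/4 = 6.25
  mean(B) = (1 + 7 + 6 + 1) / 4 = 15/4 = 3.75

Step 2 — sample covariance S[i,j] = (1/(n-1)) · Σ_k (x_{k,i} - mean_i) · (x_{k,j} - mean_j), with n-1 = 3.
  S[A,A] = ((-1.25)·(-1.25) + (-0.25)·(-0.25) + (-0.25)·(-0.25) + (1.75)·(1.75)) / 3 = 4.75/3 = 1.5833
  S[A,B] = ((-1.25)·(-2.75) + (-0.25)·(3.25) + (-0.25)·(2.25) + (1.75)·(-2.75)) / 3 = -2.75/3 = -0.9167
  S[B,B] = ((-2.75)·(-2.75) + (3.25)·(3.25) + (2.25)·(2.25) + (-2.75)·(-2.75)) / 3 = 30.75/3 = 10.25

S is symmetric (S[j,i] = S[i,j]). Assembling:

S = [[1.5833, -0.9167],
 [-0.9167, 10.25]]


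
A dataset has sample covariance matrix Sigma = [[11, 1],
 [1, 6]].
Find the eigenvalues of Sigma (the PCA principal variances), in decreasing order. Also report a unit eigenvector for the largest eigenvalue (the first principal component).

Step 1 — characteristic polynomial of 2×2 Sigma:
  det(Sigma - λI) = λ² - trace · λ + det = 0.
  trace = 11 + 6 = 17, det = 11·6 - (1)² = 65.
Step 2 — discriminant:
  Δ = trace² - 4·det = 289 - 260 = 29.
Step 3 — eigenvalues:
  λ = (trace ± √Δ)/2 = (17 ± 5.3852)/2,
  λ_1 = 11.1926,  λ_2 = 5.8074.

Step 4 — unit eigenvector for λ_1: solve (Sigma - λ_1 I)v = 0. First row:
  (11 - 11.1926)·v_x + (1)·v_y = 0, i.e. (-0.1926)·v_x + (1)·v_y = 0,
  so v ∝ (b, λ_1 - a) = (1, 0.1926) = u.
  ||u|| = √((1)² + (0.1926)²) = √(1.0371) ≈ 1.0184,
  v_1 = u/||u|| ≈ (0.982, 0.1891) (||v_1|| = 1).

λ_1 = 11.1926,  λ_2 = 5.8074;  v_1 ≈ (0.982, 0.1891)


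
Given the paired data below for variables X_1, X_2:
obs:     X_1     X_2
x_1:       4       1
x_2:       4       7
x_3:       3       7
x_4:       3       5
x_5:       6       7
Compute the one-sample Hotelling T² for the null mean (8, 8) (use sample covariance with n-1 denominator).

Step 1 — sample mean vector:
  mean(X_1) = (4 + 4 + 3 + 3 + 6) / 5 = 20/5 = 4
  mean(X_2) = (1 + 7 + 7 + 5 + 7) / 5 = 27/5 = 5.4
  x̄ = (4, 5.4),  deviation x̄ - mu_0 = (4, 5.4) - (8, 8) = (-4, -2.6).

Step 2 — sample covariance matrix, S[i,j] = (1/(n-1)) · Σ_k (x_{k,i} - mean_i) · (x_{k,j} - mean_j), divisor n-1 = 4:
  S[X_1,X_1] = ((0)·(0) + (0)·(0) + (-1)·(-1) + (-1)·(-1) + (2)·(2)) / 4 = 6/4 = 1.5
  S[X_1,X_2] = ((0)·(-4.4) + (0)·(1.6) + (-1)·(1.6) + (-1)·(-0.4) + (2)·(1.6)) / 4 = 2/4 = 0.5
  S[X_2,X_2] = ((-4.4)·(-4.4) + (1.6)·(1.6) + (1.6)·(1.6) + (-0.4)·(-0.4) + (1.6)·(1.6)) / 4 = 27.2/4 = 6.8
  S = [[1.5, 0.5],
 [0.5, 6.8]].

Step 3 — invert S. det(S) = 1.5·6.8 - (0.5)² = 9.95.
  S^{-1} = (1/det) · [[d, -b], [-b, a]] = [[0.6834, -0.0503],
 [-0.0503, 0.1508]].

Step 4 — quadratic form (x̄ - mu_0)^T · S^{-1} · (x̄ - mu_0):
  S^{-1} · (x̄ - mu_0) = (-2.603, -0.191),
  (x̄ - mu_0)^T · [...] = (-4)·(-2.603) + (-2.6)·(-0.191) = 10.9085.

Step 5 — scale by n: T² = 5 · 10.9085 = 54.5427.

T² ≈ 54.5427


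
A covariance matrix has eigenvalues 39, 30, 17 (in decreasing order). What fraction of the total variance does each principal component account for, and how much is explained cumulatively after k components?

Step 1 — total variance = trace(Sigma) = Σ λ_i = 39 + 30 + 17 = 86.

Step 2 — fraction explained by component i = λ_i / Σ λ:
  PC1: 39/86 = 0.4535
  PC2: 30/86 = 0.3488
  PC3: 17/86 = 0.1977

Step 3 — cumulative fraction after k components = (λ_1 + ... + λ_k) / Σ λ:
  k = 1: 39/86 = 0.4535
  k = 2: (39 + 30)/86 = 69/86 = 0.8023
  k = 3: (39 + 30 + 17)/86 = 86/86 = 1

Summary (fraction, with percent):

explained: PC1 0.4535 (45.35%), PC2 0.3488 (34.88%), PC3 0.1977 (19.77%);  cumulative: 0.4535, 0.8023, 1


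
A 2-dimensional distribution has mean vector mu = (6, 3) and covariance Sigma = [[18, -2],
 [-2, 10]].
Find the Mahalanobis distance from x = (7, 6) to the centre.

Step 1 — centre the observation: (x - mu) = (1, 3).

Step 2 — invert Sigma. det(Sigma) = 18·10 - (-2)² = 176.
  Sigma^{-1} = (1/det) · [[d, -b], [-b, a]] = [[0.0568, 0.0114],
 [0.0114, 0.1023]].

Step 3 — form the quadratic (x - mu)^T · Sigma^{-1} · (x - mu):
  Sigma^{-1} · (x - mu) = (0.0909, 0.3182).
  (x - mu)^T · [Sigma^{-1} · (x - mu)] = (1)·(0.0909) + (3)·(0.3182) = 1.0455.

Step 4 — take square root: d = √(1.0455) ≈ 1.0225.

d(x, mu) = √(1.0455) ≈ 1.0225


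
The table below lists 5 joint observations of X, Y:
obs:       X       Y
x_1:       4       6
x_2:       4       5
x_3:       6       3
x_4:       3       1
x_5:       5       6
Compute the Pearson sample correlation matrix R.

Step 1 — column means:
  mean(X) = (4 + 4 + 6 + 3 + 5) / 5 = 22/5 = 4.4
  mean(Y) = (6 + 5 + 3 + 1 + 6) / 5 = 21/5 = 4.2

Step 2 — sample variances and covariances s[i,j] = (1/(n-1)) · Σ_k (x_{k,i} - mean_i) · (x_{k,j} - mean_j), with n-1 = 4:
  s[X,X] = ((-0.4)·(-0.4) + (-0.4)·(-0.4) + (1.6)·(1.6) + (-1.4)·(-1.4) + (0.6)·(0.6)) / 4 = 5.2/4 = 1.3
  s[X,Y] = ((-0.4)·(1.8) + (-0.4)·(0.8) + (1.6)·(-1.2) + (-1.4)·(-3.2) + (0.6)·(1.8)) / 4 = 2.6/4 = 0.65
  s[Y,Y] = ((1.8)·(1.8) + (0.8)·(0.8) + (-1.2)·(-1.2) + (-3.2)·(-3.2) + (1.8)·(1.8)) / 4 = 18.8/4 = 4.7
  Sample standard deviations s_i = √(s[i,i]):
  s(X) = √(1.3) = 1.1402
  s(Y) = √(4.7) = 2.1679

Step 3 — r_{ij} = s_{ij} / (s_i · s_j):
  r[X,X] = 1 (diagonal).
  r[X,Y] = 0.65 / (1.1402 · 2.1679) = 0.65 / 2.4718 = 0.263
  r[Y,Y] = 1 (diagonal).

R is symmetric with unit diagonal. Assembling:

R = [[1, 0.263],
 [0.263, 1]]


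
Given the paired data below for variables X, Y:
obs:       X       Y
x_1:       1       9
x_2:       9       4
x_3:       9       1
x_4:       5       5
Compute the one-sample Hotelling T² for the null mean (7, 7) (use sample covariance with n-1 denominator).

Step 1 — sample mean vector:
  mean(X) = (1 + 9 + 9 + 5) / 4 = 24/4 = 6
  mean(Y) = (9 + 4 + 1 + 5) / 4 = 19/4 = 4.75
  x̄ = (6, 4.75),  deviation x̄ - mu_0 = (6, 4.75) - (7, 7) = (-1, -2.25).

Step 2 — sample covariance matrix, S[i,j] = (1/(n-1)) · Σ_k (x_{k,i} - mean_i) · (x_{k,j} - mean_j), divisor n-1 = 3:
  S[X,X] = ((-5)·(-5) + (3)·(3) + (3)·(3) + (-1)·(-1)) / 3 = 44/3 = 14.6667
  S[X,Y] = ((-5)·(4.25) + (3)·(-0.75) + (3)·(-3.75) + (-1)·(0.25)) / 3 = -35/3 = -11.6667
  S[Y,Y] = ((4.25)·(4.25) + (-0.75)·(-0.75) + (-3.75)·(-3.75) + (0.25)·(0.25)) / 3 = 32.75/3 = 10.9167
  S = [[14.6667, -11.6667],
 [-11.6667, 10.9167]].

Step 3 — invert S. det(S) = 14.6667·10.9167 - (-11.6667)² = 24.
  S^{-1} = (1/det) · [[d, -b], [-b, a]] = [[0.4549, 0.4861],
 [0.4861, 0.6111]].

Step 4 — quadratic form (x̄ - mu_0)^T · S^{-1} · (x̄ - mu_0):
  S^{-1} · (x̄ - mu_0) = (-1.5486, -1.8611),
  (x̄ - mu_0)^T · [...] = (-1)·(-1.5486) + (-2.25)·(-1.8611) = 5.7361.

Step 5 — scale by n: T² = 4 · 5.7361 = 22.9444.

T² ≈ 22.9444


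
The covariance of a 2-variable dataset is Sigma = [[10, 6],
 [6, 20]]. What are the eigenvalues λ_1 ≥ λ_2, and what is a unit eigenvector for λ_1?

Step 1 — characteristic polynomial of 2×2 Sigma:
  det(Sigma - λI) = λ² - trace · λ + det = 0.
  trace = 10 + 20 = 30, det = 10·20 - (6)² = 164.
Step 2 — discriminant:
  Δ = trace² - 4·det = 900 - 656 = 244.
Step 3 — eigenvalues:
  λ = (trace ± √Δ)/2 = (30 ± 15.6205)/2,
  λ_1 = 22.8102,  λ_2 = 7.1898.

Step 4 — unit eigenvector for λ_1: solve (Sigma - λ_1 I)v = 0. First row:
  (10 - 22.8102)·v_x + (6)·v_y = 0, i.e. (-12.8102)·v_x + (6)·v_y = 0,
  so v ∝ (b, λ_1 - a) = (6, 12.8102) = u.
  ||u|| = √((6)² + (12.8102)²) = √(200.1025) ≈ 14.1458,
  v_1 = u/||u|| ≈ (0.4242, 0.9056) (||v_1|| = 1).

λ_1 = 22.8102,  λ_2 = 7.1898;  v_1 ≈ (0.4242, 0.9056)


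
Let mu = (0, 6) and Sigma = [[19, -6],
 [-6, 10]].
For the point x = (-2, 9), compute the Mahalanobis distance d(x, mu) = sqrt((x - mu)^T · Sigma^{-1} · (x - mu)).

Step 1 — centre the observation: (x - mu) = (-2, 3).

Step 2 — invert Sigma. det(Sigma) = 19·10 - (-6)² = 154.
  Sigma^{-1} = (1/det) · [[d, -b], [-b, a]] = [[0.0649, 0.039],
 [0.039, 0.1234]].

Step 3 — form the quadratic (x - mu)^T · Sigma^{-1} · (x - mu):
  Sigma^{-1} · (x - mu) = (-0.013, 0.2922).
  (x - mu)^T · [Sigma^{-1} · (x - mu)] = (-2)·(-0.013) + (3)·(0.2922) = 0.9026.

Step 4 — take square root: d = √(0.9026) ≈ 0.9501.

d(x, mu) = √(0.9026) ≈ 0.9501


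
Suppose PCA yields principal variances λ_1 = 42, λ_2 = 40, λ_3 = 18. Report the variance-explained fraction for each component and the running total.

Step 1 — total variance = trace(Sigma) = Σ λ_i = 42 + 40 + 18 = 100.

Step 2 — fraction explained by component i = λ_i / Σ λ:
  PC1: 42/100 = 0.42
  PC2: 40/100 = 0.4
  PC3: 18/100 = 0.18

Step 3 — cumulative fraction after k components = (λ_1 + ... + λ_k) / Σ λ:
  k = 1: 42/100 = 0.42
  k = 2: (42 + 40)/100 = 82/100 = 0.82
  k = 3: (42 + 40 + 18)/100 = 100/100 = 1

Summary (fraction, with percent):

explained: PC1 0.42 (42%), PC2 0.4 (40%), PC3 0.18 (18%);  cumulative: 0.42, 0.82, 1


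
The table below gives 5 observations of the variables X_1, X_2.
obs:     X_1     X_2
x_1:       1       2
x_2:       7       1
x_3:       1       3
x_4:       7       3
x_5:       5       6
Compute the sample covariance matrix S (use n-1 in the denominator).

Step 1 — column means:
  mean(X_1) = (1 + 7 + 1 + 7 + 5) / 5 = 21/5 = 4.2
  mean(X_2) = (2 + 1 + 3 + 3 + 6) / 5 = 15/5 = 3

Step 2 — sample covariance S[i,j] = (1/(n-1)) · Σ_k (x_{k,i} - mean_i) · (x_{k,j} - mean_j), with n-1 = 4.
  S[X_1,X_1] = ((-3.2)·(-3.2) + (2.8)·(2.8) + (-3.2)·(-3.2) + (2.8)·(2.8) + (0.8)·(0.8)) / 4 = 36.8/4 = 9.2
  S[X_1,X_2] = ((-3.2)·(-1) + (2.8)·(-2) + (-3.2)·(0) + (2.8)·(0) + (0.8)·(3)) / 4 = 0/4 = 0
  S[X_2,X_2] = ((-1)·(-1) + (-2)·(-2) + (0)·(0) + (0)·(0) + (3)·(3)) / 4 = 14/4 = 3.5

S is symmetric (S[j,i] = S[i,j]). Assembling:

S = [[9.2, 0],
 [0, 3.5]]


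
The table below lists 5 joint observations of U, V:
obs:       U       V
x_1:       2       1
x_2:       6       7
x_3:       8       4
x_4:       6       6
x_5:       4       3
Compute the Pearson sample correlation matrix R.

Step 1 — column means:
  mean(U) = (2 + 6 + 8 + 6 + 4) / 5 = 26/5 = 5.2
  mean(V) = (1 + 7 + 4 + 6 + 3) / 5 = 21/5 = 4.2

Step 2 — sample variances and covariances s[i,j] = (1/(n-1)) · Σ_k (x_{k,i} - mean_i) · (x_{k,j} - mean_j), with n-1 = 4:
  s[U,U] = ((-3.2)·(-3.2) + (0.8)·(0.8) + (2.8)·(2.8) + (0.8)·(0.8) + (-1.2)·(-1.2)) / 4 = 20.8/4 = 5.2
  s[U,V] = ((-3.2)·(-3.2) + (0.8)·(2.8) + (2.8)·(-0.2) + (0.8)·(1.8) + (-1.2)·(-1.2)) / 4 = 14.8/4 = 3.7
  s[V,V] = ((-3.2)·(-3.2) + (2.8)·(2.8) + (-0.2)·(-0.2) + (1.8)·(1.8) + (-1.2)·(-1.2)) / 4 = 22.8/4 = 5.7
  Sample standard deviations s_i = √(s[i,i]):
  s(U) = √(5.2) = 2.2804
  s(V) = √(5.7) = 2.3875

Step 3 — r_{ij} = s_{ij} / (s_i · s_j):
  r[U,U] = 1 (diagonal).
  r[U,V] = 3.7 / (2.2804 · 2.3875) = 3.7 / 5.4443 = 0.6796
  r[V,V] = 1 (diagonal).

R is symmetric with unit diagonal. Assembling:

R = [[1, 0.6796],
 [0.6796, 1]]


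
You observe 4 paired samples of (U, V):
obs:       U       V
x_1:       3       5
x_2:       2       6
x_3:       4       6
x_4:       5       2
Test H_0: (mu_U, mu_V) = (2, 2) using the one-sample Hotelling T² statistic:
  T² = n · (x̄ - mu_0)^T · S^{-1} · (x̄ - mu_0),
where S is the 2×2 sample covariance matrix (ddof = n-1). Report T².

Step 1 — sample mean vector:
  mean(U) = (3 + 2 + 4 + 5) / 4 = 14/4 = 3.5
  mean(V) = (5 + 6 + 6 + 2) / 4 = 19/4 = 4.75
  x̄ = (3.5, 4.75),  deviation x̄ - mu_0 = (3.5, 4.75) - (2, 2) = (1.5, 2.75).

Step 2 — sample covariance matrix, S[i,j] = (1/(n-1)) · Σ_k (x_{k,i} - mean_i) · (x_{k,j} - mean_j), divisor n-1 = 3:
  S[U,U] = ((-0.5)·(-0.5) + (-1.5)·(-1.5) + (0.5)·(0.5) + (1.5)·(1.5)) / 3 = 5/3 = 1.6667
  S[U,V] = ((-0.5)·(0.25) + (-1.5)·(1.25) + (0.5)·(1.25) + (1.5)·(-2.75)) / 3 = -5.5/3 = -1.8333
  S[V,V] = ((0.25)·(0.25) + (1.25)·(1.25) + (1.25)·(1.25) + (-2.75)·(-2.75)) / 3 = 10.75/3 = 3.5833
  S = [[1.6667, -1.8333],
 [-1.8333, 3.5833]].

Step 3 — invert S. det(S) = 1.6667·3.5833 - (-1.8333)² = 2.6111.
  S^{-1} = (1/det) · [[d, -b], [-b, a]] = [[1.3723, 0.7021],
 [0.7021, 0.6383]].

Step 4 — quadratic form (x̄ - mu_0)^T · S^{-1} · (x̄ - mu_0):
  S^{-1} · (x̄ - mu_0) = (3.9894, 2.8085),
  (x̄ - mu_0)^T · [...] = (1.5)·(3.9894) + (2.75)·(2.8085) = 13.7074.

Step 5 — scale by n: T² = 4 · 13.7074 = 54.8298.

T² ≈ 54.8298


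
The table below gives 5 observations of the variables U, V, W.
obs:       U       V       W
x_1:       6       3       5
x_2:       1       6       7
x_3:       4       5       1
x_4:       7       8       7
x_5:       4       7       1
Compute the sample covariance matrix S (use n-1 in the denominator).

Step 1 — column means:
  mean(U) = (6 + 1 + 4 + 7 + 4) / 5 = 22/5 = 4.4
  mean(V) = (3 + 6 + 5 + 8 + 7) / 5 = 29/5 = 5.8
  mean(W) = (5 + 7 + 1 + 7 + 1) / 5 = 21/5 = 4.2

Step 2 — sample covariance S[i,j] = (1/(n-1)) · Σ_k (x_{k,i} - mean_i) · (x_{k,j} - mean_j), with n-1 = 4.
  S[U,U] = ((1.6)·(1.6) + (-3.4)·(-3.4) + (-0.4)·(-0.4) + (2.6)·(2.6) + (-0.4)·(-0.4)) / 4 = 21.2/4 = 5.3
  S[U,V] = ((1.6)·(-2.8) + (-3.4)·(0.2) + (-0.4)·(-0.8) + (2.6)·(2.2) + (-0.4)·(1.2)) / 4 = 0.4/4 = 0.1
  S[U,W] = ((1.6)·(0.8) + (-3.4)·(2.8) + (-0.4)·(-3.2) + (2.6)·(2.8) + (-0.4)·(-3.2)) / 4 = 1.6/4 = 0.4
  S[V,V] = ((-2.8)·(-2.8) + (0.2)·(0.2) + (-0.8)·(-0.8) + (2.2)·(2.2) + (1.2)·(1.2)) / 4 = 14.8/4 = 3.7
  S[V,W] = ((-2.8)·(0.8) + (0.2)·(2.8) + (-0.8)·(-3.2) + (2.2)·(2.8) + (1.2)·(-3.2)) / 4 = 3.2/4 = 0.8
  S[W,W] = ((0.8)·(0.8) + (2.8)·(2.8) + (-3.2)·(-3.2) + (2.8)·(2.8) + (-3.2)·(-3.2)) / 4 = 36.8/4 = 9.2

S is symmetric (S[j,i] = S[i,j]). Assembling:

S = [[5.3, 0.1, 0.4],
 [0.1, 3.7, 0.8],
 [0.4, 0.8, 9.2]]


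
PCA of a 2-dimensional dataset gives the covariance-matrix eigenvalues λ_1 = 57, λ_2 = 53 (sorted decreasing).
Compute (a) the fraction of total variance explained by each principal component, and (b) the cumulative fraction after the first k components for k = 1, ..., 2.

Step 1 — total variance = trace(Sigma) = Σ λ_i = 57 + 53 = 110.

Step 2 — fraction explained by component i = λ_i / Σ λ:
  PC1: 57/110 = 0.5182
  PC2: 53/110 = 0.4818

Step 3 — cumulative fraction after k components = (λ_1 + ... + λ_k) / Σ λ:
  k = 1: 57/110 = 0.5182
  k = 2: (57 + 53)/110 = 110/110 = 1

Summary (fraction, with percent):

explained: PC1 0.5182 (51.82%), PC2 0.4818 (48.18%);  cumulative: 0.5182, 1


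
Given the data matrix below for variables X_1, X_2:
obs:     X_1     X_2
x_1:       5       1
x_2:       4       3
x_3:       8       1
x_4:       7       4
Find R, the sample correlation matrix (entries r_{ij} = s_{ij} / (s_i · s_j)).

Step 1 — column means:
  mean(X_1) = (5 + 4 + 8 + 7) / 4 = 24/4 = 6
  mean(X_2) = (1 + 3 + 1 + 4) / 4 = 9/4 = 2.25

Step 2 — sample variances and covariances s[i,j] = (1/(n-1)) · Σ_k (x_{k,i} - mean_i) · (x_{k,j} - mean_j), with n-1 = 3:
  s[X_1,X_1] = ((-1)·(-1) + (-2)·(-2) + (2)·(2) + (1)·(1)) / 3 = 10/3 = 3.3333
  s[X_1,X_2] = ((-1)·(-1.25) + (-2)·(0.75) + (2)·(-1.25) + (1)·(1.75)) / 3 = -1/3 = -0.3333
  s[X_2,X_2] = ((-1.25)·(-1.25) + (0.75)·(0.75) + (-1.25)·(-1.25) + (1.75)·(1.75)) / 3 = 6.75/3 = 2.25
  Sample standard deviations s_i = √(s[i,i]):
  s(X_1) = √(3.3333) = 1.8257
  s(X_2) = √(2.25) = 1.5

Step 3 — r_{ij} = s_{ij} / (s_i · s_j):
  r[X_1,X_1] = 1 (diagonal).
  r[X_1,X_2] = -0.3333 / (1.8257 · 1.5) = -0.3333 / 2.7386 = -0.1217
  r[X_2,X_2] = 1 (diagonal).

R is symmetric with unit diagonal. Assembling:

R = [[1, -0.1217],
 [-0.1217, 1]]


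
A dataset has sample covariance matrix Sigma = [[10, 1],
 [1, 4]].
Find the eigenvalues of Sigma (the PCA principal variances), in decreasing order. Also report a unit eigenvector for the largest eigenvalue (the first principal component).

Step 1 — characteristic polynomial of 2×2 Sigma:
  det(Sigma - λI) = λ² - trace · λ + det = 0.
  trace = 10 + 4 = 14, det = 10·4 - (1)² = 39.
Step 2 — discriminant:
  Δ = trace² - 4·det = 196 - 156 = 40.
Step 3 — eigenvalues:
  λ = (trace ± √Δ)/2 = (14 ± 6.3246)/2,
  λ_1 = 10.1623,  λ_2 = 3.8377.

Step 4 — unit eigenvector for λ_1: solve (Sigma - λ_1 I)v = 0. First row:
  (10 - 10.1623)·v_x + (1)·v_y = 0, i.e. (-0.1623)·v_x + (1)·v_y = 0,
  so v ∝ (b, λ_1 - a) = (1, 0.1623) = u.
  ||u|| = √((1)² + (0.1623)²) = √(1.0263) ≈ 1.0131,
  v_1 = u/||u|| ≈ (0.9871, 0.1602) (||v_1|| = 1).

λ_1 = 10.1623,  λ_2 = 3.8377;  v_1 ≈ (0.9871, 0.1602)


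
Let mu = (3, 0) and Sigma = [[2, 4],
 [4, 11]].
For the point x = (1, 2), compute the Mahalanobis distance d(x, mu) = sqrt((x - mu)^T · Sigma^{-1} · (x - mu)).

Step 1 — centre the observation: (x - mu) = (-2, 2).

Step 2 — invert Sigma. det(Sigma) = 2·11 - (4)² = 6.
  Sigma^{-1} = (1/det) · [[d, -b], [-b, a]] = [[1.8333, -0.6667],
 [-0.6667, 0.3333]].

Step 3 — form the quadratic (x - mu)^T · Sigma^{-1} · (x - mu):
  Sigma^{-1} · (x - mu) = (-5, 2).
  (x - mu)^T · [Sigma^{-1} · (x - mu)] = (-2)·(-5) + (2)·(2) = 14.

Step 4 — take square root: d = √(14) ≈ 3.7417.

d(x, mu) = √(14) ≈ 3.7417


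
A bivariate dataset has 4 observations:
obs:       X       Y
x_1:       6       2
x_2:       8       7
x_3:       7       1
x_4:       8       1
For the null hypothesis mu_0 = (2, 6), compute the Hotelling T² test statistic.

Step 1 — sample mean vector:
  mean(X) = (6 + 8 + 7 + 8) / 4 = 29/4 = 7.25
  mean(Y) = (2 + 7 + 1 + 1) / 4 = 11/4 = 2.75
  x̄ = (7.25, 2.75),  deviation x̄ - mu_0 = (7.25, 2.75) - (2, 6) = (5.25, -3.25).

Step 2 — sample covariance matrix, S[i,j] = (1/(n-1)) · Σ_k (x_{k,i} - mean_i) · (x_{k,j} - mean_j), divisor n-1 = 3:
  S[X,X] = ((-1.25)·(-1.25) + (0.75)·(0.75) + (-0.25)·(-0.25) + (0.75)·(0.75)) / 3 = 2.75/3 = 0.9167
  S[X,Y] = ((-1.25)·(-0.75) + (0.75)·(4.25) + (-0.25)·(-1.75) + (0.75)·(-1.75)) / 3 = 3.25/3 = 1.0833
  S[Y,Y] = ((-0.75)·(-0.75) + (4.25)·(4.25) + (-1.75)·(-1.75) + (-1.75)·(-1.75)) / 3 = 24.75/3 = 8.25
  S = [[0.9167, 1.0833],
 [1.0833, 8.25]].

Step 3 — invert S. det(S) = 0.9167·8.25 - (1.0833)² = 6.3889.
  S^{-1} = (1/det) · [[d, -b], [-b, a]] = [[1.2913, -0.1696],
 [-0.1696, 0.1435]].

Step 4 — quadratic form (x̄ - mu_0)^T · S^{-1} · (x̄ - mu_0):
  S^{-1} · (x̄ - mu_0) = (7.3304, -1.3565),
  (x̄ - mu_0)^T · [...] = (5.25)·(7.3304) + (-3.25)·(-1.3565) = 42.8935.

Step 5 — scale by n: T² = 4 · 42.8935 = 171.5739.

T² ≈ 171.5739


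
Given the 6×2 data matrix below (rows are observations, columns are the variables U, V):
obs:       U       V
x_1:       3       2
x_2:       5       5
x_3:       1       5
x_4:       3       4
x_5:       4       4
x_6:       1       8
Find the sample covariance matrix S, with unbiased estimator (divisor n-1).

Step 1 — column means:
  mean(U) = (3 + 5 + 1 + 3 + 4 + 1) / 6 = 17/6 = 2.8333
  mean(V) = (2 + 5 + 5 + 4 + 4 + 8) / 6 = 28/6 = 4.6667

Step 2 — sample covariance S[i,j] = (1/(n-1)) · Σ_k (x_{k,i} - mean_i) · (x_{k,j} - mean_j), with n-1 = 5.
  S[U,U] = ((0.1667)·(0.1667) + (2.1667)·(2.1667) + (-1.8333)·(-1.8333) + (0.1667)·(0.1667) + (1.1667)·(1.1667) + (-1.8333)·(-1.8333)) / 5 = 12.8333/5 = 2.5667
  S[U,V] = ((0.1667)·(-2.6667) + (2.1667)·(0.3333) + (-1.8333)·(0.3333) + (0.1667)·(-0.6667) + (1.1667)·(-0.6667) + (-1.8333)·(3.3333)) / 5 = -7.3333/5 = -1.4667
  S[V,V] = ((-2.6667)·(-2.6667) + (0.3333)·(0.3333) + (0.3333)·(0.3333) + (-0.6667)·(-0.6667) + (-0.6667)·(-0.6667) + (3.3333)·(3.3333)) / 5 = 19.3333/5 = 3.8667

S is symmetric (S[j,i] = S[i,j]). Assembling:

S = [[2.5667, -1.4667],
 [-1.4667, 3.8667]]


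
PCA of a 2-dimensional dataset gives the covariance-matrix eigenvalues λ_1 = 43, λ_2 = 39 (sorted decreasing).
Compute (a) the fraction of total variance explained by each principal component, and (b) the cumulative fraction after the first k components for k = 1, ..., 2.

Step 1 — total variance = trace(Sigma) = Σ λ_i = 43 + 39 = 82.

Step 2 — fraction explained by component i = λ_i / Σ λ:
  PC1: 43/82 = 0.5244
  PC2: 39/82 = 0.4756

Step 3 — cumulative fraction after k components = (λ_1 + ... + λ_k) / Σ λ:
  k = 1: 43/82 = 0.5244
  k = 2: (43 + 39)/82 = 82/82 = 1

Summary (fraction, with percent):

explained: PC1 0.5244 (52.44%), PC2 0.4756 (47.56%);  cumulative: 0.5244, 1


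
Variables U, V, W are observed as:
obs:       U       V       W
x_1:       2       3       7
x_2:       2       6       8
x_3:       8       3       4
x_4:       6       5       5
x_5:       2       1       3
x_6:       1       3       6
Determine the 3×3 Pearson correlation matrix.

Step 1 — column means:
  mean(U) = (2 + 2 + 8 + 6 + 2 + 1) / 6 = 21/6 = 3.5
  mean(V) = (3 + 6 + 3 + 5 + 1 + 3) / 6 = 21/6 = 3.5
  mean(W) = (7 + 8 + 4 + 5 + 3 + 6) / 6 = 33/6 = 5.5

Step 2 — sample variances and covariances s[i,j] = (1/(n-1)) · Σ_k (x_{k,i} - mean_i) · (x_{k,j} - mean_j), with n-1 = 5:
  s[U,U] = ((-1.5)·(-1.5) + (-1.5)·(-1.5) + (4.5)·(4.5) + (2.5)·(2.5) + (-1.5)·(-1.5) + (-2.5)·(-2.5)) / 5 = 39.5/5 = 7.9
  s[U,V] = ((-1.5)·(-0.5) + (-1.5)·(2.5) + (4.5)·(-0.5) + (2.5)·(1.5) + (-1.5)·(-2.5) + (-2.5)·(-0.5)) / 5 = 3.5/5 = 0.7
  s[U,W] = ((-1.5)·(1.5) + (-1.5)·(2.5) + (4.5)·(-1.5) + (2.5)·(-0.5) + (-1.5)·(-2.5) + (-2.5)·(0.5)) / 5 = -11.5/5 = -2.3
  s[V,V] = ((-0.5)·(-0.5) + (2.5)·(2.5) + (-0.5)·(-0.5) + (1.5)·(1.5) + (-2.5)·(-2.5) + (-0.5)·(-0.5)) / 5 = 15.5/5 = 3.1
  s[V,W] = ((-0.5)·(1.5) + (2.5)·(2.5) + (-0.5)·(-1.5) + (1.5)·(-0.5) + (-2.5)·(-2.5) + (-0.5)·(0.5)) / 5 = 11.5/5 = 2.3
  s[W,W] = ((1.5)·(1.5) + (2.5)·(2.5) + (-1.5)·(-1.5) + (-0.5)·(-0.5) + (-2.5)·(-2.5) + (0.5)·(0.5)) / 5 = 17.5/5 = 3.5
  Sample standard deviations s_i = √(s[i,i]):
  s(U) = √(7.9) = 2.8107
  s(V) = √(3.1) = 1.7607
  s(W) = √(3.5) = 1.8708

Step 3 — r_{ij} = s_{ij} / (s_i · s_j):
  r[U,U] = 1 (diagonal).
  r[U,V] = 0.7 / (2.8107 · 1.7607) = 0.7 / 4.9487 = 0.1415
  r[U,W] = -2.3 / (2.8107 · 1.8708) = -2.3 / 5.2583 = -0.4374
  r[V,V] = 1 (diagonal).
  r[V,W] = 2.3 / (1.7607 · 1.8708) = 2.3 / 3.2939 = 0.6983
  r[W,W] = 1 (diagonal).

R is symmetric with unit diagonal. Assembling:

R = [[1, 0.1415, -0.4374],
 [0.1415, 1, 0.6983],
 [-0.4374, 0.6983, 1]]


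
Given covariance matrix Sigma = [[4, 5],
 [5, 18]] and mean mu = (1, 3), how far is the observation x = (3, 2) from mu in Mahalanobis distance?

Step 1 — centre the observation: (x - mu) = (2, -1).

Step 2 — invert Sigma. det(Sigma) = 4·18 - (5)² = 47.
  Sigma^{-1} = (1/det) · [[d, -b], [-b, a]] = [[0.383, -0.1064],
 [-0.1064, 0.0851]].

Step 3 — form the quadratic (x - mu)^T · Sigma^{-1} · (x - mu):
  Sigma^{-1} · (x - mu) = (0.8723, -0.2979).
  (x - mu)^T · [Sigma^{-1} · (x - mu)] = (2)·(0.8723) + (-1)·(-0.2979) = 2.0426.

Step 4 — take square root: d = √(2.0426) ≈ 1.4292.

d(x, mu) = √(2.0426) ≈ 1.4292


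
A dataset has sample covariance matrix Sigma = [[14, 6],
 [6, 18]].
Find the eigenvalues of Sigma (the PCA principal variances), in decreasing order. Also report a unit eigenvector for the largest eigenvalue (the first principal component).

Step 1 — characteristic polynomial of 2×2 Sigma:
  det(Sigma - λI) = λ² - trace · λ + det = 0.
  trace = 14 + 18 = 32, det = 14·18 - (6)² = 216.
Step 2 — discriminant:
  Δ = trace² - 4·det = 1024 - 864 = 160.
Step 3 — eigenvalues:
  λ = (trace ± √Δ)/2 = (32 ± 12.6491)/2,
  λ_1 = 22.3246,  λ_2 = 9.6754.

Step 4 — unit eigenvector for λ_1: solve (Sigma - λ_1 I)v = 0. First row:
  (14 - 22.3246)·v_x + (6)·v_y = 0, i.e. (-8.3246)·v_x + (6)·v_y = 0,
  so v ∝ (b, λ_1 - a) = (6, 8.3246) = u.
  ||u|| = √((6)² + (8.3246)²) = √(105.2982) ≈ 10.2615,
  v_1 = u/||u|| ≈ (0.5847, 0.8112) (||v_1|| = 1).

λ_1 = 22.3246,  λ_2 = 9.6754;  v_1 ≈ (0.5847, 0.8112)


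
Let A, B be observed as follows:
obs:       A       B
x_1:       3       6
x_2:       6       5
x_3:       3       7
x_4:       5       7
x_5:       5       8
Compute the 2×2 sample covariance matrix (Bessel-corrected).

Step 1 — column means:
  mean(A) = (3 + 6 + 3 + 5 + 5) / 5 = 22/5 = 4.4
  mean(B) = (6 + 5 + 7 + 7 + 8) / 5 = 33/5 = 6.6

Step 2 — sample covariance S[i,j] = (1/(n-1)) · Σ_k (x_{k,i} - mean_i) · (x_{k,j} - mean_j), with n-1 = 4.
  S[A,A] = ((-1.4)·(-1.4) + (1.6)·(1.6) + (-1.4)·(-1.4) + (0.6)·(0.6) + (0.6)·(0.6)) / 4 = 7.2/4 = 1.8
  S[A,B] = ((-1.4)·(-0.6) + (1.6)·(-1.6) + (-1.4)·(0.4) + (0.6)·(0.4) + (0.6)·(1.4)) / 4 = -1.2/4 = -0.3
  S[B,B] = ((-0.6)·(-0.6) + (-1.6)·(-1.6) + (0.4)·(0.4) + (0.4)·(0.4) + (1.4)·(1.4)) / 4 = 5.2/4 = 1.3

S is symmetric (S[j,i] = S[i,j]). Assembling:

S = [[1.8, -0.3],
 [-0.3, 1.3]]


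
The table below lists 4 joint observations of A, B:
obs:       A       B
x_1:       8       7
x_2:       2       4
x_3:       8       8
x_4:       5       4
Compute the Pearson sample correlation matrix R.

Step 1 — column means:
  mean(A) = (8 + 2 + 8 + 5) / 4 = 23/4 = 5.75
  mean(B) = (7 + 4 + 8 + 4) / 4 = 23/4 = 5.75

Step 2 — sample variances and covariances s[i,j] = (1/(n-1)) · Σ_k (x_{k,i} - mean_i) · (x_{k,j} - mean_j), with n-1 = 3:
  s[A,A] = ((2.25)·(2.25) + (-3.75)·(-3.75) + (2.25)·(2.25) + (-0.75)·(-0.75)) / 3 = 24.75/3 = 8.25
  s[A,B] = ((2.25)·(1.25) + (-3.75)·(-1.75) + (2.25)·(2.25) + (-0.75)·(-1.75)) / 3 = 15.75/3 = 5.25
  s[B,B] = ((1.25)·(1.25) + (-1.75)·(-1.75) + (2.25)·(2.25) + (-1.75)·(-1.75)) / 3 = 12.75/3 = 4.25
  Sample standard deviations s_i = √(s[i,i]):
  s(A) = √(8.25) = 2.8723
  s(B) = √(4.25) = 2.0616

Step 3 — r_{ij} = s_{ij} / (s_i · s_j):
  r[A,A] = 1 (diagonal).
  r[A,B] = 5.25 / (2.8723 · 2.0616) = 5.25 / 5.9214 = 0.8866
  r[B,B] = 1 (diagonal).

R is symmetric with unit diagonal. Assembling:

R = [[1, 0.8866],
 [0.8866, 1]]


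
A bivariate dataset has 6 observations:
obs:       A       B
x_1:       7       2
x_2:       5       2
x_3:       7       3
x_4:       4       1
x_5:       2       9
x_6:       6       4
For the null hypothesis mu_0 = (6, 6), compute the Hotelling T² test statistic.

Step 1 — sample mean vector:
  mean(A) = (7 + 5 + 7 + 4 + 2 + 6) / 6 = 31/6 = 5.1667
  mean(B) = (2 + 2 + 3 + 1 + 9 + 4) / 6 = 21/6 = 3.5
  x̄ = (5.1667, 3.5),  deviation x̄ - mu_0 = (5.1667, 3.5) - (6, 6) = (-0.8333, -2.5).

Step 2 — sample covariance matrix, S[i,j] = (1/(n-1)) · Σ_k (x_{k,i} - mean_i) · (x_{k,j} - mean_j), divisor n-1 = 5:
  S[A,A] = ((1.8333)·(1.8333) + (-0.1667)·(-0.1667) + (1.8333)·(1.8333) + (-1.1667)·(-1.1667) + (-3.1667)·(-3.1667) + (0.8333)·(0.8333)) / 5 = 18.8333/5 = 3.7667
  S[A,B] = ((1.8333)·(-1.5) + (-0.1667)·(-1.5) + (1.8333)·(-0.5) + (-1.1667)·(-2.5) + (-3.1667)·(5.5) + (0.8333)·(0.5)) / 5 = -17.5/5 = -3.5
  S[B,B] = ((-1.5)·(-1.5) + (-1.5)·(-1.5) + (-0.5)·(-0.5) + (-2.5)·(-2.5) + (5.5)·(5.5) + (0.5)·(0.5)) / 5 = 41.5/5 = 8.3
  S = [[3.7667, -3.5],
 [-3.5, 8.3]].

Step 3 — invert S. det(S) = 3.7667·8.3 - (-3.5)² = 19.0133.
  S^{-1} = (1/det) · [[d, -b], [-b, a]] = [[0.4365, 0.1841],
 [0.1841, 0.1981]].

Step 4 — quadratic form (x̄ - mu_0)^T · S^{-1} · (x̄ - mu_0):
  S^{-1} · (x̄ - mu_0) = (-0.824, -0.6487),
  (x̄ - mu_0)^T · [...] = (-0.8333)·(-0.824) + (-2.5)·(-0.6487) = 2.3083.

Step 5 — scale by n: T² = 6 · 2.3083 = 13.8499.

T² ≈ 13.8499


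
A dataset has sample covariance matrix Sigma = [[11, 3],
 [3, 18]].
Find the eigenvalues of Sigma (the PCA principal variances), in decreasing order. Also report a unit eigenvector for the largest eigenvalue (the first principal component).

Step 1 — characteristic polynomial of 2×2 Sigma:
  det(Sigma - λI) = λ² - trace · λ + det = 0.
  trace = 11 + 18 = 29, det = 11·18 - (3)² = 189.
Step 2 — discriminant:
  Δ = trace² - 4·det = 841 - 756 = 85.
Step 3 — eigenvalues:
  λ = (trace ± √Δ)/2 = (29 ± 9.2195)/2,
  λ_1 = 19.1098,  λ_2 = 9.8902.

Step 4 — unit eigenvector for λ_1: solve (Sigma - λ_1 I)v = 0. First row:
  (11 - 19.1098)·v_x + (3)·v_y = 0, i.e. (-8.1098)·v_x + (3)·v_y = 0,
  so v ∝ (b, λ_1 - a) = (3, 8.1098) = u.
  ||u|| = √((3)² + (8.1098)²) = √(74.7684) ≈ 8.6469,
  v_1 = u/||u|| ≈ (0.3469, 0.9379) (||v_1|| = 1).

λ_1 = 19.1098,  λ_2 = 9.8902;  v_1 ≈ (0.3469, 0.9379)


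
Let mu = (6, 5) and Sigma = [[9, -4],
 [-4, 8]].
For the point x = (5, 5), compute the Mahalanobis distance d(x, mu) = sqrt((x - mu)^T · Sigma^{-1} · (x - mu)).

Step 1 — centre the observation: (x - mu) = (-1, 0).

Step 2 — invert Sigma. det(Sigma) = 9·8 - (-4)² = 56.
  Sigma^{-1} = (1/det) · [[d, -b], [-b, a]] = [[0.1429, 0.0714],
 [0.0714, 0.1607]].

Step 3 — form the quadratic (x - mu)^T · Sigma^{-1} · (x - mu):
  Sigma^{-1} · (x - mu) = (-0.1429, -0.0714).
  (x - mu)^T · [Sigma^{-1} · (x - mu)] = (-1)·(-0.1429) + (0)·(-0.0714) = 0.1429.

Step 4 — take square root: d = √(0.1429) ≈ 0.378.

d(x, mu) = √(0.1429) ≈ 0.378


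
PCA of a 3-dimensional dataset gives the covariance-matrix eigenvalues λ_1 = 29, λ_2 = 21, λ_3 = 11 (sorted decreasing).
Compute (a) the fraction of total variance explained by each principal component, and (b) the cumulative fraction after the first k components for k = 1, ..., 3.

Step 1 — total variance = trace(Sigma) = Σ λ_i = 29 + 21 + 11 = 61.

Step 2 — fraction explained by component i = λ_i / Σ λ:
  PC1: 29/61 = 0.4754
  PC2: 21/61 = 0.3443
  PC3: 11/61 = 0.1803

Step 3 — cumulative fraction after k components = (λ_1 + ... + λ_k) / Σ λ:
  k = 1: 29/61 = 0.4754
  k = 2: (29 + 21)/61 = 50/61 = 0.8197
  k = 3: (29 + 21 + 11)/61 = 61/61 = 1

Summary (fraction, with percent):

explained: PC1 0.4754 (47.54%), PC2 0.3443 (34.43%), PC3 0.1803 (18.03%);  cumulative: 0.4754, 0.8197, 1
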